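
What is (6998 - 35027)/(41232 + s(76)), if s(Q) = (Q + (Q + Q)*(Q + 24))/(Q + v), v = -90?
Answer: -65401/93662 ≈ -0.69827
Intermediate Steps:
s(Q) = (Q + 2*Q*(24 + Q))/(-90 + Q) (s(Q) = (Q + (Q + Q)*(Q + 24))/(Q - 90) = (Q + (2*Q)*(24 + Q))/(-90 + Q) = (Q + 2*Q*(24 + Q))/(-90 + Q))
(6998 - 35027)/(41232 + s(76)) = (6998 - 35027)/(41232 + 76*(49 + 2*76)/(-90 + 76)) = -28029/(41232 + 76*(49 + 152)/(-14)) = -28029/(41232 + 76*(-1/14)*201) = -28029/(41232 - 7638/7) = -28029/280986/7 = -28029*7/280986 = -65401/93662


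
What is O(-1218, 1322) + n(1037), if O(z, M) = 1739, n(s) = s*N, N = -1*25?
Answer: -24186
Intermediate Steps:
N = -25
n(s) = -25*s (n(s) = s*(-25) = -25*s)
O(-1218, 1322) + n(1037) = 1739 - 25*1037 = 1739 - 25925 = -24186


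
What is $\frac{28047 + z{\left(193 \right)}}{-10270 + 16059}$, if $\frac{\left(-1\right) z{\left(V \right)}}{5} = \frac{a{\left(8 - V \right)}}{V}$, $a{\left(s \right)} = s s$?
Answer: $\frac{5241946}{1117277} \approx 4.6917$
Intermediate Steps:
$a{\left(s \right)} = s^{2}$
$z{\left(V \right)} = - \frac{5 \left(8 - V\right)^{2}}{V}$ ($z{\left(V \right)} = - 5 \frac{\left(8 - V\right)^{2}}{V} = - \frac{5 \left(8 - V\right)^{2}}{V}$)
$\frac{28047 + z{\left(193 \right)}}{-10270 + 16059} = \frac{28047 - \frac{5 \left(-8 + 193\right)^{2}}{193}}{-10270 + 16059} = \frac{28047 - \frac{5 \cdot 185^{2}}{193}}{5789} = \left(28047 - \frac{5}{193} \cdot 34225\right) \frac{1}{5789} = \left(28047 - \frac{171125}{193}\right) \frac{1}{5789} = \frac{5241946}{193} \cdot \frac{1}{5789} = \frac{5241946}{1117277}$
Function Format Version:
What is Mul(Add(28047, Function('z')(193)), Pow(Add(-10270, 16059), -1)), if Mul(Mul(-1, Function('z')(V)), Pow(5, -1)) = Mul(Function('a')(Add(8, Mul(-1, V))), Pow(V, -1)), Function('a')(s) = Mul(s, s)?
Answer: Rational(5241946, 1117277) ≈ 4.6917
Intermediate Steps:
Function('a')(s) = Pow(s, 2)
Function('z')(V) = Mul(-5, Pow(V, -1), Pow(Add(8, Mul(-1, V)), 2)) (Function('z')(V) = Mul(-5, Mul(Pow(Add(8, Mul(-1, V)), 2), Pow(V, -1))) = Mul(-5, Mul(Pow(V, -1), Pow(Add(8, Mul(-1, V)), 2))) = Mul(-5, Pow(V, -1), Pow(Add(8, Mul(-1, V)), 2)))
Mul(Add(28047, Function('z')(193)), Pow(Add(-10270, 16059), -1)) = Mul(Add(28047, Mul(-5, Pow(193, -1), Pow(Add(-8, 193), 2))), Pow(Add(-10270, 16059), -1)) = Mul(Add(28047, Mul(-5, Rational(1, 193), Pow(185, 2))), Pow(5789, -1)) = Mul(Add(28047, Mul(-5, Rational(1, 193), 34225)), Rational(1, 5789)) = Mul(Add(28047, Rational(-171125, 193)), Rational(1, 5789)) = Mul(Rational(5241946, 193), Rational(1, 5789)) = Rational(5241946, 1117277)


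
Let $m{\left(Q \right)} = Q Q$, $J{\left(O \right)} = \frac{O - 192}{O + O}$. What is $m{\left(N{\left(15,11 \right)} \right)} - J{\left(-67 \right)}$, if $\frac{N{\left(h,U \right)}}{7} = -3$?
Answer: $\frac{58835}{134} \approx 439.07$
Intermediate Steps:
$J{\left(O \right)} = \frac{-192 + O}{2 O}$
$N{\left(h,U \right)} = -21$ ($N{\left(h,U \right)} = 7 \left(-3\right) = -21$)
$m{\left(Q \right)} = Q^{2}$
$m{\left(N{\left(15,11 \right)} \right)} - J{\left(-67 \right)} = \left(-21\right)^{2} - \frac{-192 - 67}{2 \left(-67\right)} = 441 - \frac{1}{2} \left(- \frac{1}{67}\right) \left(-259\right) = 441 - \frac{259}{134} = \frac{58835}{134}$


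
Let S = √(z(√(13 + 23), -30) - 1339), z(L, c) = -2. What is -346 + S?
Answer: -346 + 3*I*√149 ≈ -346.0 + 36.62*I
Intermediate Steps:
S = 3*I*√149 (S = √(-2 - 1339) = √(-1341) = 3*I*√149 ≈ 36.62*I)
-346 + S = -346 + 3*I*√149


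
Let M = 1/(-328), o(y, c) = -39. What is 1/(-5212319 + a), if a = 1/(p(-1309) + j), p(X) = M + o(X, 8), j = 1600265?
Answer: -524874127/2735811384770185 ≈ -1.9185e-7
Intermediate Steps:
M = -1/328 ≈ -0.0030488
p(X) = -12793/328 (p(X) = -1/328 - 39 = -12793/328)
a = 328/524874127 (a = 1/(-12793/328 + 1600265) = 1/(524874127/328) = 328/524874127 ≈ 6.2491e-7)
1/(-5212319 + a) = 1/(-5212319 + 328/524874127) = 1/(-2735811384770185/524874127) = -524874127/2735811384770185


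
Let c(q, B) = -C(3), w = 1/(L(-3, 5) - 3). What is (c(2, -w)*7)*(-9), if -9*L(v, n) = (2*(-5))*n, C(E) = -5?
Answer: -315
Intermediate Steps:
L(v, n) = 10*n/9 (L(v, n) = -2*(-5)*n/9 = -(-10)*n/9 = 10*n/9)
w = 9/23 (w = 1/((10/9)*5 - 3) = 1/(50/9 - 3) = 1/(23/9) = 9/23 ≈ 0.39130)
c(q, B) = 5 (c(q, B) = -1*(-5) = 5)
(c(2, -w)*7)*(-9) = (5*7)*(-9) = 35*(-9) = -315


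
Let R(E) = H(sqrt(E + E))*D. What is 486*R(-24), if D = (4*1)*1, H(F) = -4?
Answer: -7776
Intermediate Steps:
D = 4 (D = 4*1 = 4)
R(E) = -16 (R(E) = -4*4 = -16)
486*R(-24) = 486*(-16) = -7776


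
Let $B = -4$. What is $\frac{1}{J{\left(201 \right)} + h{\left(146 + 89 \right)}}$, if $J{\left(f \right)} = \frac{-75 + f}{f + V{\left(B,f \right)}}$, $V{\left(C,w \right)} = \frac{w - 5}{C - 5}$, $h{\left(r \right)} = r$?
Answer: $\frac{1613}{380189} \approx 0.0042426$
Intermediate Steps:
$V{\left(C,w \right)} = \frac{-5 + w}{-5 + C}$
$J{\left(f \right)} = \frac{-75 + f}{\frac{5}{9} + \frac{8 f}{9}}$ ($J{\left(f \right)} = \frac{-75 + f}{f + \frac{-5 + f}{-5 - 4}} = \frac{-75 + f}{f + \frac{-5 + f}{-9}} = \frac{-75 + f}{f - \frac{-5 + f}{9}} = \frac{-75 + f}{f - \left(- \frac{5}{9} + \frac{f}{9}\right)} = \frac{-75 + f}{\frac{5}{9} + \frac{8 f}{9}}$)
$\frac{1}{J{\left(201 \right)} + h{\left(146 + 89 \right)}} = \frac{1}{\frac{9 \left(-75 + 201\right)}{5 + 8 \cdot 201} + \left(146 + 89\right)} = \frac{1}{9 \frac{1}{5 + 1608} \cdot 126 + 235} = \frac{1}{9 \cdot \frac{1}{1613} \cdot 126 + 235} = \frac{1}{\frac{1134}{1613} + 235} = \frac{1}{\frac{380189}{1613}} = \frac{1613}{380189}$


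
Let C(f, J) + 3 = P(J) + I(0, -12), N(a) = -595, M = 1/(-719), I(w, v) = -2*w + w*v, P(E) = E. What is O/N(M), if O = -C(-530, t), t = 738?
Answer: 21/17 ≈ 1.2353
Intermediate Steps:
I(w, v) = -2*w + v*w
M = -1/719 ≈ -0.0013908
C(f, J) = -3 + J (C(f, J) = -3 + (J + 0*(-2 - 12)) = -3 + (J + 0*(-14)) = -3 + (J + 0) = -3 + J)
O = -735 (O = -(-3 + 738) = -1*735 = -735)
O/N(M) = -735/(-595) = -735*(-1/595) = 21/17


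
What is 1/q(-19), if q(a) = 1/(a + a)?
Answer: -38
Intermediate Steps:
q(a) = 1/(2*a)
1/q(-19) = 1/((½)/(-19)) = 1/((½)*(-1/19)) = 1/(-1/38) = -38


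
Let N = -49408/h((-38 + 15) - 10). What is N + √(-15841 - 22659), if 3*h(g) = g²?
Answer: -49408/363 + 10*I*√385 ≈ -136.11 + 196.21*I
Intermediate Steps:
h(g) = g²/3
N = -49408/363 (N = -49408*3/((-38 + 15) - 10)² = -49408*3/(-23 - 10)² = -49408/((⅓)*(-33)²) = -49408/((⅓)*1089) = -49408/363 ≈ -136.11)
N + √(-15841 - 22659) = -49408/363 + √(-15841 - 22659) = -49408/363 + √(-38500) = -49408/363 + 10*I*√385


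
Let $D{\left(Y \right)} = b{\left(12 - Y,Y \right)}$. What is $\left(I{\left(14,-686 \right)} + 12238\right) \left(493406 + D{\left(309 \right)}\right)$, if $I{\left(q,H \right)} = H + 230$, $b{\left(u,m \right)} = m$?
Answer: $5816950130$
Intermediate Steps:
$I{\left(q,H \right)} = 230 + H$
$D{\left(Y \right)} = Y$
$\left(I{\left(14,-686 \right)} + 12238\right) \left(493406 + D{\left(309 \right)}\right) = \left(\left(230 - 686\right) + 12238\right) \left(493406 + 309\right) = \left(-456 + 12238\right) 493715 = 11782 \cdot 493715 = 5816950130$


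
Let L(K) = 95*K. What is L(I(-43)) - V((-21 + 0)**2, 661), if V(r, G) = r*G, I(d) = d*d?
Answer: -115846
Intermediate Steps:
I(d) = d**2
V(r, G) = G*r
L(I(-43)) - V((-21 + 0)**2, 661) = 95*(-43)**2 - 661*(-21 + 0)**2 = 95*1849 - 661*(-21)**2 = 175655 - 661*441 = 175655 - 1*291501 = 175655 - 291501 = -115846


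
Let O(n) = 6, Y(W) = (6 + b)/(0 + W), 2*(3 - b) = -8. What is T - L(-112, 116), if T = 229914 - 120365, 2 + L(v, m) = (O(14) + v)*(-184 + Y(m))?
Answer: 5223415/58 ≈ 90059.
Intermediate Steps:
b = 7 (b = 3 - ½*(-8) = 3 + 4 = 7)
Y(W) = 13/W (Y(W) = (6 + 7)/(0 + W) = 13/W)
L(v, m) = -2 + (-184 + 13/m)*(6 + v) (L(v, m) = -2 + (6 + v)*(-184 + 13/m) = -2 + (-184 + 13/m)*(6 + v))
T = 109549
T - L(-112, 116) = 109549 - (-1106 - 184*(-112) + 78/116 + 13*(-112)/116) = 109549 - (-1106 + 20608 + 78*(1/116) + 13*(-112)*(1/116)) = 109549 - (-1106 + 20608 + 39/58 - 364/29) = 109549 - 1*1130427/58 = 109549 - 1130427/58 = 5223415/58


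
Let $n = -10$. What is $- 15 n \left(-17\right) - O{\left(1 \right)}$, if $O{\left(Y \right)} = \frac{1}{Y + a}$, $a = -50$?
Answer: $- \frac{124949}{49} \approx -2550.0$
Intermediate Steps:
$O{\left(Y \right)} = \frac{1}{-50 + Y}$ ($O{\left(Y \right)} = \frac{1}{Y - 50} = \frac{1}{-50 + Y}$)
$- 15 n \left(-17\right) - O{\left(1 \right)} = \left(-15\right) \left(-10\right) \left(-17\right) - \frac{1}{-50 + 1} = 150 \left(-17\right) - \frac{1}{-49} = -2550 - - \frac{1}{49} = -2550 + \frac{1}{49} = - \frac{124949}{49}$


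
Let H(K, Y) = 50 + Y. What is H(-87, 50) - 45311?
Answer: -45211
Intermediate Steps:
H(-87, 50) - 45311 = (50 + 50) - 45311 = 100 - 45311 = -45211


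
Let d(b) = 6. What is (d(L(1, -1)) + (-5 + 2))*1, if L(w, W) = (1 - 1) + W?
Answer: 3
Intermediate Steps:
L(w, W) = W (L(w, W) = 0 + W = W)
(d(L(1, -1)) + (-5 + 2))*1 = (6 + (-5 + 2))*1 = (6 - 3)*1 = 3*1 = 3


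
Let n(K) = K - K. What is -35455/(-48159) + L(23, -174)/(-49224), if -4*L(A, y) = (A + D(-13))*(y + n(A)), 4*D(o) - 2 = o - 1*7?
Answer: 2275307953/3160771488 ≈ 0.71986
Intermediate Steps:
n(K) = 0
D(o) = -5/4 + o/4 (D(o) = ½ + (o - 1*7)/4 = ½ + (o - 7)/4 = ½ + (-7 + o)/4 = ½ + (-7/4 + o/4) = -5/4 + o/4)
L(A, y) = -y*(-9/2 + A)/4 (L(A, y) = -(A + (-5/4 + (¼)*(-13)))*(y + 0)/4 = -(A + (-5/4 - 13/4))*y/4 = -(A - 9/2)*y/4 = -(-9/2 + A)*y/4 = -y*(-9/2 + A)/4)
-35455/(-48159) + L(23, -174)/(-49224) = -35455/(-48159) + ((⅛)*(-174)*(9 - 2*23))/(-49224) = -35455*(-1/48159) + ((⅛)*(-174)*(9 - 46))*(-1/49224) = 35455/48159 + ((⅛)*(-174)*(-37))*(-1/49224) = 35455/48159 + (3219/4)*(-1/49224) = 35455/48159 - 1073/65632 = 2275307953/3160771488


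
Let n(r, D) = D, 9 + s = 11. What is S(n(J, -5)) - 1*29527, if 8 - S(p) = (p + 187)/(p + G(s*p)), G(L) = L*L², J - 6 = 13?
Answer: -29666413/1005 ≈ -29519.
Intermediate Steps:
s = 2 (s = -9 + 11 = 2)
J = 19 (J = 6 + 13 = 19)
G(L) = L³
S(p) = 8 - (187 + p)/(p + 8*p³) (S(p) = 8 - (p + 187)/(p + (2*p)³) = 8 - (187 + p)/(p + 8*p³))
S(n(J, -5)) - 1*29527 = (-187 + 7*(-5) + 64*(-5)³)/(-5 + 8*(-5)³) - 1*29527 = (-187 - 35 + 64*(-125))/(-5 + 8*(-125)) - 29527 = (-187 - 35 - 8000)/(-5 - 1000) - 29527 = -8222/(-1005) - 29527 = -1/1005*(-8222) - 29527 = 8222/1005 - 29527 = -29666413/1005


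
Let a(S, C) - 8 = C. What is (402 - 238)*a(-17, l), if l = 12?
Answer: 3280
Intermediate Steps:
a(S, C) = 8 + C
(402 - 238)*a(-17, l) = (402 - 238)*(8 + 12) = 164*20 = 3280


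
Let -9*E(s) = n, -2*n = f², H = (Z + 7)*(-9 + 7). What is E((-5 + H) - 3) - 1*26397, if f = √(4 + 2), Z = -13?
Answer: -79190/3 ≈ -26397.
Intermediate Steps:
f = √6 ≈ 2.4495
H = 12 (H = (-13 + 7)*(-9 + 7) = -6*(-2) = 12)
n = -3 (n = -(√6)²/2 = -½*6 = -3)
E(s) = ⅓ (E(s) = -⅑*(-3) = ⅓)
E((-5 + H) - 3) - 1*26397 = ⅓ - 1*26397 = ⅓ - 26397 = -79190/3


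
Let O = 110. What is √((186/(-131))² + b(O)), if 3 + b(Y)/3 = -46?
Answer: I*√2488071/131 ≈ 12.041*I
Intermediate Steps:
b(Y) = -147 (b(Y) = -9 + 3*(-46) = -9 - 138 = -147)
√((186/(-131))² + b(O)) = √((186/(-131))² - 147) = √((186*(-1/131))² - 147) = √((-186/131)² - 147) = √(34596/17161 - 147) = √(-2488071/17161) = I*√2488071/131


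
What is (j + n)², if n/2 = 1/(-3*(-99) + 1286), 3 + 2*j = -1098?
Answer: 3037627208641/10023556 ≈ 3.0305e+5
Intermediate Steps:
j = -1101/2 (j = -3/2 + (½)*(-1098) = -3/2 - 549 = -1101/2 ≈ -550.50)
n = 2/1583 (n = 2/(-3*(-99) + 1286) = 2/(297 + 1286) = 2/1583 ≈ 0.0012634)
(j + n)² = (-1101/2 + 2/1583)² = (-1742879/3166)² = 3037627208641/10023556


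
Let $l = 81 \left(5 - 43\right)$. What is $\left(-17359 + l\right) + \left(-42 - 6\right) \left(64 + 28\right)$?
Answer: $-24853$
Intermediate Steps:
$l = -3078$ ($l = 81 \left(-38\right) = -3078$)
$\left(-17359 + l\right) + \left(-42 - 6\right) \left(64 + 28\right) = \left(-17359 - 3078\right) + \left(-42 - 6\right) \left(64 + 28\right) = -20437 + \left(-42 - 6\right) 92 = -20437 - 4416 = -24853$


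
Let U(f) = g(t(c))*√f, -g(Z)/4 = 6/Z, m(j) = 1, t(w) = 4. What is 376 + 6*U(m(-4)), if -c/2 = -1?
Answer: 340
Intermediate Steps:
c = 2 (c = -2*(-1) = 2)
g(Z) = -24/Z
U(f) = -6*√f (U(f) = (-24/4)*√f = (-24*¼)*√f = -6*√f)
376 + 6*U(m(-4)) = 376 + 6*(-6*√1) = 376 + 6*(-6*1) = 376 + 6*(-6) = 376 - 36 = 340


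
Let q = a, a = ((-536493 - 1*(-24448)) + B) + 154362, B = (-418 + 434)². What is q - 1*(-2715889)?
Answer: 2358462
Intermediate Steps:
B = 256 (B = 16² = 256)
a = -357427 (a = ((-536493 - 1*(-24448)) + 256) + 154362 = ((-536493 + 24448) + 256) + 154362 = (-512045 + 256) + 154362 = -511789 + 154362 = -357427)
q = -357427
q - 1*(-2715889) = -357427 - 1*(-2715889) = -357427 + 2715889 = 2358462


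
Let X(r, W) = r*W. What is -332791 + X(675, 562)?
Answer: 46559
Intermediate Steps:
X(r, W) = W*r
-332791 + X(675, 562) = -332791 + 562*675 = -332791 + 379350 = 46559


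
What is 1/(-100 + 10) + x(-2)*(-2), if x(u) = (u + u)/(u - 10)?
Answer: -61/90 ≈ -0.67778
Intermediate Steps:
x(u) = 2*u/(-10 + u) (x(u) = (2*u)/(-10 + u) = 2*u/(-10 + u))
1/(-100 + 10) + x(-2)*(-2) = 1/(-100 + 10) + (2*(-2)/(-10 - 2))*(-2) = 1/(-90) + (2*(-2)/(-12))*(-2) = -1/90 + (2*(-2)*(-1/12))*(-2) = -1/90 + (1/3)*(-2) = -1/90 - 2/3 = -61/90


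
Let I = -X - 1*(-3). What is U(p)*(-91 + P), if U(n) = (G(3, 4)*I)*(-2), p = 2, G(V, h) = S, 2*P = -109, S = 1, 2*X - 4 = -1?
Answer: 873/2 ≈ 436.50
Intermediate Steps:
X = 3/2 (X = 2 + (½)*(-1) = 2 - ½ = 3/2 ≈ 1.5000)
P = -109/2 (P = (½)*(-109) = -109/2 ≈ -54.500)
G(V, h) = 1
I = 3/2 (I = -1*3/2 - 1*(-3) = -3/2 + 3 = 3/2 ≈ 1.5000)
U(n) = -3 (U(n) = (1*(3/2))*(-2) = (3/2)*(-2) = -3)
U(p)*(-91 + P) = -3*(-91 - 109/2) = -3*(-291/2) = 873/2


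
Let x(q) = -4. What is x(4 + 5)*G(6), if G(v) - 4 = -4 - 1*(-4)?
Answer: -16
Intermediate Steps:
G(v) = 4 (G(v) = 4 + (-4 - 1*(-4)) = 4 + (-4 + 4) = 4 + 0 = 4)
x(4 + 5)*G(6) = -4*4 = -16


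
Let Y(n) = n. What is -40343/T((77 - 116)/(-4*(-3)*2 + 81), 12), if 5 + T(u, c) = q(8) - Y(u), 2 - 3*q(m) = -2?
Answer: 4236015/346 ≈ 12243.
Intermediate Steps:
q(m) = 4/3 (q(m) = 2/3 - 1/3*(-2) = 2/3 + 2/3 = 4/3)
T(u, c) = -11/3 - u (T(u, c) = -5 + (4/3 - u) = -11/3 - u)
-40343/T((77 - 116)/(-4*(-3)*2 + 81), 12) = -40343/(-11/3 - (77 - 116)/(-4*(-3)*2 + 81)) = -40343/(-11/3 - (-39)/(12*2 + 81)) = -40343/(-11/3 - (-39)/(24 + 81)) = -40343/(-11/3 - (-39)/105) = -40343/(-11/3 - 1*(-13/35)) = -40343/(-11/3 + 13/35) = -40343/(-346/105) = -40343*(-105/346) = 4236015/346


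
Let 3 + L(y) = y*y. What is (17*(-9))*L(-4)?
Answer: -1989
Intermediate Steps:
L(y) = -3 + y**2 (L(y) = -3 + y*y = -3 + y**2)
(17*(-9))*L(-4) = (17*(-9))*(-3 + (-4)**2) = -153*(-3 + 16) = -153*13 = -1989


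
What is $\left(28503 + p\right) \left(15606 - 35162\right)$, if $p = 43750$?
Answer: $-1412979668$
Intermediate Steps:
$\left(28503 + p\right) \left(15606 - 35162\right) = \left(28503 + 43750\right) \left(15606 - 35162\right) = 72253 \left(-19556\right) = -1412979668$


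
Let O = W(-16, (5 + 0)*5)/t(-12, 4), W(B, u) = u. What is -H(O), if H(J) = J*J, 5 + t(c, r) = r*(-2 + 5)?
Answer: -625/49 ≈ -12.755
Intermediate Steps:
t(c, r) = -5 + 3*r (t(c, r) = -5 + r*(-2 + 5) = -5 + r*3 = -5 + 3*r)
O = 25/7 (O = ((5 + 0)*5)/(-5 + 3*4) = (5*5)/(-5 + 12) = 25/7 ≈ 3.5714)
H(J) = J²
-H(O) = -(25/7)² = -1*625/49 = -625/49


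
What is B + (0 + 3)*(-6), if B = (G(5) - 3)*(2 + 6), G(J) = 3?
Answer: -18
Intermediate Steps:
B = 0 (B = (3 - 3)*(2 + 6) = 0*8 = 0)
B + (0 + 3)*(-6) = 0 + (0 + 3)*(-6) = 0 + 3*(-6) = 0 - 18 = -18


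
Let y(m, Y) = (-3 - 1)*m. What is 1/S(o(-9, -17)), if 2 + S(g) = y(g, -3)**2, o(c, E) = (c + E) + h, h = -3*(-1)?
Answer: 1/8462 ≈ 0.00011818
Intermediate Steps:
h = 3
y(m, Y) = -4*m
o(c, E) = 3 + E + c (o(c, E) = (c + E) + 3 = (E + c) + 3 = 3 + E + c)
S(g) = -2 + 16*g**2 (S(g) = -2 + (-4*g)**2 = -2 + 16*g**2)
1/S(o(-9, -17)) = 1/(-2 + 16*(3 - 17 - 9)**2) = 1/(-2 + 16*(-23)**2) = 1/(-2 + 16*529) = 1/(-2 + 8464) = 1/8462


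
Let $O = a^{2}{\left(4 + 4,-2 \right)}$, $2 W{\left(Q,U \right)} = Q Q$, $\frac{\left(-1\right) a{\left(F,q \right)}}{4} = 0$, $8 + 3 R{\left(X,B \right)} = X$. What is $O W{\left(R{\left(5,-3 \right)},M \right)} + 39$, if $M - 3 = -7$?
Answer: $39$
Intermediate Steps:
$R{\left(X,B \right)} = - \frac{8}{3} + \frac{X}{3}$
$M = -4$ ($M = 3 - 7 = -4$)
$a{\left(F,q \right)} = 0$ ($a{\left(F,q \right)} = \left(-4\right) 0 = 0$)
$W{\left(Q,U \right)} = \frac{Q^{2}}{2}$ ($W{\left(Q,U \right)} = \frac{Q Q}{2} = \frac{Q^{2}}{2}$)
$O = 0$ ($O = 0^{2} = 0$)
$O W{\left(R{\left(5,-3 \right)},M \right)} + 39 = 0 \frac{\left(- \frac{8}{3} + \frac{1}{3} \cdot 5\right)^{2}}{2} + 39 = 0 \frac{\left(- \frac{8}{3} + \frac{5}{3}\right)^{2}}{2} + 39 = 0 \frac{\left(-1\right)^{2}}{2} + 39 = 0 \cdot \frac{1}{2} \cdot 1 + 39 = 0 \cdot \frac{1}{2} + 39 = 0 + 39 = 39$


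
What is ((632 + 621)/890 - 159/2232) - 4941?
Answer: -1635423749/331080 ≈ -4939.7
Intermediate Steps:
((632 + 621)/890 - 159/2232) - 4941 = (1253*(1/890) - 159*1/2232) - 4941 = (1253/890 - 53/744) - 4941 = 442531/331080 - 4941 = -1635423749/331080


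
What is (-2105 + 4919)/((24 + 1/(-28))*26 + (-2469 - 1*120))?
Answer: -39396/27523 ≈ -1.4314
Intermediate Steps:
(-2105 + 4919)/((24 + 1/(-28))*26 + (-2469 - 1*120)) = 2814/((24 - 1/28)*26 + (-2469 - 120)) = 2814/((671/28)*26 - 2589) = 2814/(8723/14 - 2589) = 2814/(-27523/14) = 2814*(-14/27523) = -39396/27523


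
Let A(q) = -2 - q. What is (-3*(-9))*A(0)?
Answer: -54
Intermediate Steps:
(-3*(-9))*A(0) = (-3*(-9))*(-2 - 1*0) = 27*(-2 + 0) = 27*(-2) = -54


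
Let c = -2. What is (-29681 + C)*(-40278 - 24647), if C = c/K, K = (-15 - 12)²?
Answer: 1404811506175/729 ≈ 1.9270e+9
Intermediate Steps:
K = 729 (K = (-27)² = 729)
C = -2/729 ≈ -0.0027435
(-29681 + C)*(-40278 - 24647) = (-29681 - 2/729)*(-40278 - 24647) = -21637451/729*(-64925) = 1404811506175/729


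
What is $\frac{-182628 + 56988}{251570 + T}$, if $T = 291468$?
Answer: $- \frac{62820}{271519} \approx -0.23136$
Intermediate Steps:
$\frac{-182628 + 56988}{251570 + T} = \frac{-182628 + 56988}{251570 + 291468} = - \frac{125640}{543038} = \left(-125640\right) \frac{1}{543038} = - \frac{62820}{271519}$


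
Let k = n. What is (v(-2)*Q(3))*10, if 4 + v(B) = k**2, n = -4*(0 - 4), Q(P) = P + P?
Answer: 15120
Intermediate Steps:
Q(P) = 2*P
n = 16 (n = -4*(-4) = 16)
k = 16
v(B) = 252 (v(B) = -4 + 16**2 = -4 + 256 = 252)
(v(-2)*Q(3))*10 = (252*(2*3))*10 = (252*6)*10 = 1512*10 = 15120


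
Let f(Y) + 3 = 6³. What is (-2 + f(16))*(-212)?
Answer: -44732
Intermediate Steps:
f(Y) = 213 (f(Y) = -3 + 6³ = -3 + 216 = 213)
(-2 + f(16))*(-212) = (-2 + 213)*(-212) = 211*(-212) = -44732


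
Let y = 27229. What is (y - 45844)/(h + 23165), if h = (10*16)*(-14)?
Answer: -1241/1395 ≈ -0.88961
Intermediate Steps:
h = -2240 (h = 160*(-14) = -2240)
(y - 45844)/(h + 23165) = (27229 - 45844)/(-2240 + 23165) = -18615/20925 = -18615*1/20925 = -1241/1395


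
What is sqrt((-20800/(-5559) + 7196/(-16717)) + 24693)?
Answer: sqrt(213276066542741656545)/92929803 ≈ 157.15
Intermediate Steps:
sqrt((-20800/(-5559) + 7196/(-16717)) + 24693) = sqrt((-20800*(-1/5559) + 7196*(-1/16717)) + 24693) = sqrt((20800/5559 - 7196/16717) + 24693) = sqrt(307711036/92929803 + 24693) = sqrt(2295023336515/92929803) = sqrt(213276066542741656545)/92929803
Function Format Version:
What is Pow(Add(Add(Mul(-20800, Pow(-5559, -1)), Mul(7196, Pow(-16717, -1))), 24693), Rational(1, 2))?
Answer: Mul(Rational(1, 92929803), Pow(213276066542741656545, Rational(1, 2))) ≈ 157.15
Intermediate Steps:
Pow(Add(Add(Mul(-20800, Pow(-5559, -1)), Mul(7196, Pow(-16717, -1))), 24693), Rational(1, 2)) = Pow(Add(Add(Mul(-20800, Rational(-1, 5559)), Mul(7196, Rational(-1, 16717))), 24693), Rational(1, 2)) = Pow(Add(Add(Rational(20800, 5559), Rational(-7196, 16717)), 24693), Rational(1, 2)) = Pow(Add(Rational(307711036, 92929803), 24693), Rational(1, 2)) = Pow(Rational(2295023336515, 92929803), Rational(1, 2)) = Mul(Rational(1, 92929803), Pow(213276066542741656545, Rational(1, 2)))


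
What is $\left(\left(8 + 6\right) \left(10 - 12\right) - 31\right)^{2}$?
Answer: $3481$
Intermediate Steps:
$\left(\left(8 + 6\right) \left(10 - 12\right) - 31\right)^{2} = \left(14 \left(-2\right) - 31\right)^{2} = \left(-28 - 31\right)^{2} = \left(-59\right)^{2} = 3481$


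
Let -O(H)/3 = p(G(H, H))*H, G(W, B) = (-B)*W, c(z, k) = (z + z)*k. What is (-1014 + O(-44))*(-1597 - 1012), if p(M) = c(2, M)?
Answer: 2669586198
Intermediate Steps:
c(z, k) = 2*k*z (c(z, k) = (2*z)*k = 2*k*z)
G(W, B) = -B*W
p(M) = 4*M (p(M) = 2*M*2 = 4*M)
O(H) = 12*H³ (O(H) = -3*4*(-H*H)*H = -3*4*(-H²)*H = -3*(-4*H²)*H = -(-12)*H³ = 12*H³)
(-1014 + O(-44))*(-1597 - 1012) = (-1014 + 12*(-44)³)*(-1597 - 1012) = (-1014 + 12*(-85184))*(-2609) = (-1014 - 1022208)*(-2609) = -1023222*(-2609) = 2669586198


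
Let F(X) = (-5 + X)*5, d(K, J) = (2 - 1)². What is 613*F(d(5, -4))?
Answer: -12260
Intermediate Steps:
d(K, J) = 1 (d(K, J) = 1² = 1)
F(X) = -25 + 5*X
613*F(d(5, -4)) = 613*(-25 + 5*1) = 613*(-25 + 5) = 613*(-20) = -12260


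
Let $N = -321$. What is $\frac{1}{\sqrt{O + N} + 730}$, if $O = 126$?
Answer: $\frac{146}{106619} - \frac{i \sqrt{195}}{533095} \approx 0.0013694 - 2.6195 \cdot 10^{-5} i$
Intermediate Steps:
$\frac{1}{\sqrt{O + N} + 730} = \frac{1}{\sqrt{126 - 321} + 730} = \frac{1}{\sqrt{-195} + 730} = \frac{1}{i \sqrt{195} + 730} = \frac{1}{730 + i \sqrt{195}}$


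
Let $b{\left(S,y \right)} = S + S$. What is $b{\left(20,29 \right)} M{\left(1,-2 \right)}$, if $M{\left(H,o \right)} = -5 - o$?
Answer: $-120$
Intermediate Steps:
$b{\left(S,y \right)} = 2 S$
$b{\left(20,29 \right)} M{\left(1,-2 \right)} = 2 \cdot 20 \left(-5 - -2\right) = 40 \left(-5 + 2\right) = 40 \left(-3\right) = -120$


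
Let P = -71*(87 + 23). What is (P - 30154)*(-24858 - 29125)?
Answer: 2049410612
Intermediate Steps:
P = -7810 (P = -71*110 = -7810)
(P - 30154)*(-24858 - 29125) = (-7810 - 30154)*(-24858 - 29125) = -37964*(-53983) = 2049410612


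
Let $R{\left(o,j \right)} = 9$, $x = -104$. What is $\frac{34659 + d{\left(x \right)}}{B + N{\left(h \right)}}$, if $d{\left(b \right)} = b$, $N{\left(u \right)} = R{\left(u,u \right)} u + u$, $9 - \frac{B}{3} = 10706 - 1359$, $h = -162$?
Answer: $- \frac{34555}{29634} \approx -1.1661$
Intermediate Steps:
$B = -28014$ ($B = 27 - 3 \left(10706 - 1359\right) = 27 - 28041 = -28014$)
$N{\left(u \right)} = 10 u$ ($N{\left(u \right)} = 9 u + u = 10 u$)
$\frac{34659 + d{\left(x \right)}}{B + N{\left(h \right)}} = \frac{34659 - 104}{-28014 + 10 \left(-162\right)} = \frac{34555}{-28014 - 1620} = \frac{34555}{-29634} = 34555 \left(- \frac{1}{29634}\right) = - \frac{34555}{29634}$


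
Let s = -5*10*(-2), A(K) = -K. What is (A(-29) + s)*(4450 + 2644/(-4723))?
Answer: 2710897074/4723 ≈ 5.7398e+5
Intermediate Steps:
s = 100 (s = -50*(-2) = 100)
(A(-29) + s)*(4450 + 2644/(-4723)) = (-1*(-29) + 100)*(4450 + 2644/(-4723)) = (29 + 100)*(4450 + 2644*(-1/4723)) = 129*(4450 - 2644/4723) = 129*(21014706/4723) = 2710897074/4723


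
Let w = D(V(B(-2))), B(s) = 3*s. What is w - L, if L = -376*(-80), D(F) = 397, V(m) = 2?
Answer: -29683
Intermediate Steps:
w = 397
L = 30080
w - L = 397 - 1*30080 = 397 - 30080 = -29683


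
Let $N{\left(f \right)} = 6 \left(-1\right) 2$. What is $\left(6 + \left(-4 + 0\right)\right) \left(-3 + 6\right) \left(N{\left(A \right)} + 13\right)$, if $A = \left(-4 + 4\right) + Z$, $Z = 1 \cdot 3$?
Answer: $6$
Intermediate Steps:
$Z = 3$
$A = 3$ ($A = \left(-4 + 4\right) + 3 = 0 + 3 = 3$)
$N{\left(f \right)} = -12$ ($N{\left(f \right)} = \left(-6\right) 2 = -12$)
$\left(6 + \left(-4 + 0\right)\right) \left(-3 + 6\right) \left(N{\left(A \right)} + 13\right) = \left(6 + \left(-4 + 0\right)\right) \left(-3 + 6\right) \left(-12 + 13\right) = \left(6 - 4\right) 3 \cdot 1 = 2 \cdot 3 \cdot 1 = 6 \cdot 1 = 6$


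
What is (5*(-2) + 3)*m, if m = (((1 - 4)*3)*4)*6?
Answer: 1512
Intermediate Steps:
m = -216 (m = (-3*3*4)*6 = -9*4*6 = -36*6 = -216)
(5*(-2) + 3)*m = (5*(-2) + 3)*(-216) = (-10 + 3)*(-216) = -7*(-216) = 1512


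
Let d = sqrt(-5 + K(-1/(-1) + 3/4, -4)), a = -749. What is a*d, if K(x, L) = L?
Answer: -2247*I ≈ -2247.0*I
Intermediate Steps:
d = 3*I (d = sqrt(-5 - 4) = sqrt(-9) = 3*I ≈ 3.0*I)
a*d = -2247*I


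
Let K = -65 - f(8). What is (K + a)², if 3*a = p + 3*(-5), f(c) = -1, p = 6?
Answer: 4489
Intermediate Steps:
a = -3 (a = (6 + 3*(-5))/3 = (6 - 15)/3 = (⅓)*(-9) = -3)
K = -64 (K = -65 - 1*(-1) = -65 + 1 = -64)
(K + a)² = (-64 - 3)² = (-67)² = 4489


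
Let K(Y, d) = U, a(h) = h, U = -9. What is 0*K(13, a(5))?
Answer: 0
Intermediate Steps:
K(Y, d) = -9
0*K(13, a(5)) = 0*(-9) = 0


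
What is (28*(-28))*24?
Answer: -18816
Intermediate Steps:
(28*(-28))*24 = -784*24 = -18816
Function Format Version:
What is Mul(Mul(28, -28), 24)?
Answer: -18816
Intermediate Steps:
Mul(Mul(28, -28), 24) = Mul(-784, 24) = -18816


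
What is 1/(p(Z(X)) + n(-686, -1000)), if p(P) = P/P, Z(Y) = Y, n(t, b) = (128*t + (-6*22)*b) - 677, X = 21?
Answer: 1/43516 ≈ 2.2980e-5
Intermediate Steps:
n(t, b) = -677 - 132*b + 128*t (n(t, b) = (128*t - 132*b) - 677 = (-132*b + 128*t) - 677 = -677 - 132*b + 128*t)
p(P) = 1
1/(p(Z(X)) + n(-686, -1000)) = 1/(1 + (-677 - 132*(-1000) + 128*(-686))) = 1/(1 + (-677 + 132000 - 87808)) = 1/(1 + 43515) = 1/43516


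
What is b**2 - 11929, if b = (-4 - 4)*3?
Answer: -11353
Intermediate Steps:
b = -24 (b = -8*3 = -24)
b**2 - 11929 = (-24)**2 - 11929 = 576 - 11929 = -11353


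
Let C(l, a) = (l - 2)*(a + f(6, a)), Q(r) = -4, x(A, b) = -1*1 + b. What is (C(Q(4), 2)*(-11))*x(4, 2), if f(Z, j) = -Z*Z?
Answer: -2244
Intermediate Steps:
x(A, b) = -1 + b
f(Z, j) = -Z²
C(l, a) = (-36 + a)*(-2 + l) (C(l, a) = (l - 2)*(a - 1*6²) = (-2 + l)*(a - 1*36) = (-2 + l)*(a - 36) = (-2 + l)*(-36 + a) = (-36 + a)*(-2 + l))
(C(Q(4), 2)*(-11))*x(4, 2) = ((72 - 36*(-4) - 2*2 + 2*(-4))*(-11))*(-1 + 2) = ((72 + 144 - 4 - 8)*(-11))*1 = (204*(-11))*1 = -2244*1 = -2244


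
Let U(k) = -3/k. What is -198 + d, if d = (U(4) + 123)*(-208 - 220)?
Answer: -52521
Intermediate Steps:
d = -52323 (d = (-3/4 + 123)*(-208 - 220) = (-3*1/4 + 123)*(-428) = (-3/4 + 123)*(-428) = (489/4)*(-428) = -52323)
-198 + d = -198 - 52323 = -52521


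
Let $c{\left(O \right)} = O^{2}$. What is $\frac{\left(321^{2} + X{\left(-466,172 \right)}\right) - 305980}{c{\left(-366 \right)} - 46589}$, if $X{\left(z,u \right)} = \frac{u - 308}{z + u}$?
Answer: $- \frac{29831965}{12842949} \approx -2.3228$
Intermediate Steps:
$X{\left(z,u \right)} = \frac{-308 + u}{u + z}$
$\frac{\left(321^{2} + X{\left(-466,172 \right)}\right) - 305980}{c{\left(-366 \right)} - 46589} = \frac{\left(321^{2} + \frac{-308 + 172}{172 - 466}\right) - 305980}{\left(-366\right)^{2} - 46589} = \frac{\left(103041 + \frac{1}{-294} \left(-136\right)\right) - 305980}{133956 - 46589} = \frac{\left(103041 - - \frac{68}{147}\right) - 305980}{133956 - 46589} = \frac{\left(103041 + \frac{68}{147}\right) - 305980}{87367} = \left(\frac{15147095}{147} - 305980\right) \frac{1}{87367} = \left(- \frac{29831965}{147}\right) \frac{1}{87367} = - \frac{29831965}{12842949}$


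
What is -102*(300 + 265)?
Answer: -57630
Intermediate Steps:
-102*(300 + 265) = -102*565 = -57630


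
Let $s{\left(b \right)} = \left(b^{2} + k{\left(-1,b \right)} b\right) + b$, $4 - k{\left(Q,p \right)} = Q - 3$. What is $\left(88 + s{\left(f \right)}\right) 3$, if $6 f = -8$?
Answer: $\frac{700}{3} \approx 233.33$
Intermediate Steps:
$f = - \frac{4}{3}$ ($f = \frac{1}{6} \left(-8\right) = - \frac{4}{3} \approx -1.3333$)
$k{\left(Q,p \right)} = 7 - Q$ ($k{\left(Q,p \right)} = 4 - \left(Q - 3\right) = 4 - \left(-3 + Q\right) = 7 - Q$)
$s{\left(b \right)} = b^{2} + 9 b$ ($s{\left(b \right)} = \left(b^{2} + \left(7 - -1\right) b\right) + b = \left(b^{2} + \left(7 + 1\right) b\right) + b = \left(b^{2} + 8 b\right) + b = b^{2} + 9 b$)
$\left(88 + s{\left(f \right)}\right) 3 = \left(88 - \frac{4 \left(9 - \frac{4}{3}\right)}{3}\right) 3 = \left(88 - \frac{92}{9}\right) 3 = \frac{700}{9} \cdot 3 = \frac{700}{3}$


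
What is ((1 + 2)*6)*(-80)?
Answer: -1440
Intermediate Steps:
((1 + 2)*6)*(-80) = (3*6)*(-80) = 18*(-80) = -1440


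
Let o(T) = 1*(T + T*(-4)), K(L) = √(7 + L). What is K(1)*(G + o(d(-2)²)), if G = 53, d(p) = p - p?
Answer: 106*√2 ≈ 149.91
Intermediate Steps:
d(p) = 0
o(T) = -3*T (o(T) = 1*(T - 4*T) = 1*(-3*T) = -3*T)
K(1)*(G + o(d(-2)²)) = √(7 + 1)*(53 - 3*0²) = √8*(53 - 3*0) = (2*√2)*(53 + 0) = (2*√2)*53 = 106*√2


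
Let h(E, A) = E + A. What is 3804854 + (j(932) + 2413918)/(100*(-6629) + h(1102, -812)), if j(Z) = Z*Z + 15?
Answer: 2521131026383/662610 ≈ 3.8048e+6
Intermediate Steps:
j(Z) = 15 + Z² (j(Z) = Z² + 15 = 15 + Z²)
h(E, A) = A + E
3804854 + (j(932) + 2413918)/(100*(-6629) + h(1102, -812)) = 3804854 + ((15 + 932²) + 2413918)/(100*(-6629) + (-812 + 1102)) = 3804854 + ((15 + 868624) + 2413918)/(-662900 + 290) = 3804854 + (868639 + 2413918)/(-662610) = 3804854 + 3282557*(-1/662610) = 3804854 - 3282557/662610 = 2521131026383/662610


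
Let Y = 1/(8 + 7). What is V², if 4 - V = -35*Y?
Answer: 361/9 ≈ 40.111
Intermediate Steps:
Y = 1/15 ≈ 0.066667
V = 19/3 (V = 4 - (-35)/15 = 4 - 1*(-7/3) = 4 + 7/3 = 19/3 ≈ 6.3333)
V² = (19/3)² = 361/9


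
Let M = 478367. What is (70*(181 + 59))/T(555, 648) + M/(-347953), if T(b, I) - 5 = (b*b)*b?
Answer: -2044321227589/1487097885191 ≈ -1.3747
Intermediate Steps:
T(b, I) = 5 + b³ (T(b, I) = 5 + (b*b)*b = 5 + b²*b = 5 + b³)
(70*(181 + 59))/T(555, 648) + M/(-347953) = (70*(181 + 59))/(5 + 555³) + 478367/(-347953) = (70*240)/(5 + 170953875) + 478367*(-1/347953) = 16800/170953880 - 478367/347953 = 16800*(1/170953880) - 478367/347953 = 420/4273847 - 478367/347953 = -2044321227589/1487097885191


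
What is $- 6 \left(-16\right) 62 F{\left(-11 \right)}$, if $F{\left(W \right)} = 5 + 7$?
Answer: $71424$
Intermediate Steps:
$F{\left(W \right)} = 12$
$- 6 \left(-16\right) 62 F{\left(-11 \right)} = - 6 \left(-16\right) 62 \cdot 12 = \left(-1\right) \left(-96\right) 62 \cdot 12 = 96 \cdot 62 \cdot 12 = 5952 \cdot 12 = 71424$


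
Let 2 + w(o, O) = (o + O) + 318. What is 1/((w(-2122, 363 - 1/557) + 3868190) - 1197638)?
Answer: 557/1486693712 ≈ 3.7466e-7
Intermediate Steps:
w(o, O) = 316 + O + o (w(o, O) = -2 + ((o + O) + 318) = -2 + ((O + o) + 318) = -2 + (318 + O + o) = 316 + O + o)
1/((w(-2122, 363 - 1/557) + 3868190) - 1197638) = 1/(((316 + (363 - 1/557) - 2122) + 3868190) - 1197638) = 1/(((316 + 202190/557 - 2122) + 3868190) - 1197638) = 1/((-803752/557 + 3868190) - 1197638) = 1/(2153778078/557 - 1197638) = 1/(1486693712/557) = 557/1486693712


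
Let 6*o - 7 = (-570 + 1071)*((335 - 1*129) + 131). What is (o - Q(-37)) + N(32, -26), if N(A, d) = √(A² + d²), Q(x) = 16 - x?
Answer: 84263/3 + 10*√17 ≈ 28129.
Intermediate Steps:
o = 84422/3 (o = 7/6 + ((-570 + 1071)*((335 - 1*129) + 131))/6 = 7/6 + (501*((335 - 129) + 131))/6 = 7/6 + (501*(206 + 131))/6 = 7/6 + (501*337)/6 = 7/6 + (⅙)*168837 = 7/6 + 56279/2 = 84422/3 ≈ 28141.)
(o - Q(-37)) + N(32, -26) = (84422/3 - (16 - 1*(-37))) + √(32² + (-26)²) = (84422/3 - (16 + 37)) + √(1024 + 676) = (84422/3 - 1*53) + √1700 = (84422/3 - 53) + 10*√17 = 84263/3 + 10*√17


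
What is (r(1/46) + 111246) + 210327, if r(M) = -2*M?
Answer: 7396178/23 ≈ 3.2157e+5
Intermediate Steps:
(r(1/46) + 111246) + 210327 = (-2/46 + 111246) + 210327 = (-2*1/46 + 111246) + 210327 = (-1/23 + 111246) + 210327 = 2558657/23 + 210327 = 7396178/23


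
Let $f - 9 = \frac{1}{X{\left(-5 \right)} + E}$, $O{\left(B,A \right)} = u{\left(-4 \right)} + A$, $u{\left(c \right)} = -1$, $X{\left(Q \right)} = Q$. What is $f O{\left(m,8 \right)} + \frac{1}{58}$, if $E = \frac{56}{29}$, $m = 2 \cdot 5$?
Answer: $\frac{313521}{5162} \approx 60.736$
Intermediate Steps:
$m = 10$
$E = \frac{56}{29}$ ($E = 56 \cdot \frac{1}{29} = \frac{56}{29} \approx 1.931$)
$O{\left(B,A \right)} = -1 + A$
$f = \frac{772}{89}$ ($f = 9 + \frac{1}{-5 + \frac{56}{29}} = 9 + \frac{1}{- \frac{89}{29}} = 9 - \frac{29}{89} = \frac{772}{89} \approx 8.6742$)
$f O{\left(m,8 \right)} + \frac{1}{58} = \frac{772 \left(-1 + 8\right)}{89} + \frac{1}{58} = \frac{772}{89} \cdot 7 + \frac{1}{58} = \frac{5404}{89} + \frac{1}{58} = \frac{313521}{5162}$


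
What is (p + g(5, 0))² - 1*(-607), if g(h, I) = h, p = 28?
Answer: 1696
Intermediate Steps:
(p + g(5, 0))² - 1*(-607) = (28 + 5)² - 1*(-607) = 33² + 607 = 1089 + 607 = 1696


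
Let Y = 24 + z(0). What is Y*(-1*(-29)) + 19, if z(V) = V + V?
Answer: 715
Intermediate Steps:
z(V) = 2*V
Y = 24 (Y = 24 + 2*0 = 24 + 0 = 24)
Y*(-1*(-29)) + 19 = 24*(-1*(-29)) + 19 = 24*29 + 19 = 696 + 19 = 715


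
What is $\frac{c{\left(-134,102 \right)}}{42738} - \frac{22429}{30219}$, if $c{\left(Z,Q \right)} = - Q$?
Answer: $- \frac{9427970}{12661761} \approx -0.7446$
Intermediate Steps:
$\frac{c{\left(-134,102 \right)}}{42738} - \frac{22429}{30219} = \frac{\left(-1\right) 102}{42738} - \frac{22429}{30219} = \left(-102\right) \frac{1}{42738} - \frac{22429}{30219} = - \frac{1}{419} - \frac{22429}{30219} = - \frac{9427970}{12661761}$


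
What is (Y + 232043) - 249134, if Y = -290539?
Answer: -307630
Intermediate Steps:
(Y + 232043) - 249134 = (-290539 + 232043) - 249134 = -58496 - 249134 = -307630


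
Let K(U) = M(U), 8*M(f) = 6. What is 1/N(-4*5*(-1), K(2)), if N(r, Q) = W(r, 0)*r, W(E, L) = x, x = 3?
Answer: 1/60 ≈ 0.016667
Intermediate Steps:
W(E, L) = 3
M(f) = ¾ (M(f) = (⅛)*6 = ¾)
K(U) = ¾
N(r, Q) = 3*r
1/N(-4*5*(-1), K(2)) = 1/(3*(-4*5*(-1))) = 1/(3*(-20*(-1))) = 1/(3*20) = 1/60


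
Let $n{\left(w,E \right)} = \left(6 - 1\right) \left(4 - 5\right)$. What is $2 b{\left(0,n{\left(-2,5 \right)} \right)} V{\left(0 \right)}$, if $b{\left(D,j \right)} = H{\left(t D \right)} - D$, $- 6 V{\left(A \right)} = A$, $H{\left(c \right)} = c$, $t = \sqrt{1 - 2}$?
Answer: $0$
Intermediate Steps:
$t = i$ ($t = \sqrt{-1} = i \approx 1.0 i$)
$n{\left(w,E \right)} = -5$ ($n{\left(w,E \right)} = 5 \left(-1\right) = -5$)
$V{\left(A \right)} = - \frac{A}{6}$
$b{\left(D,j \right)} = - D + i D$ ($b{\left(D,j \right)} = i D - D = - D + i D$)
$2 b{\left(0,n{\left(-2,5 \right)} \right)} V{\left(0 \right)} = 2 \cdot 0 \left(-1 + i\right) \left(\left(- \frac{1}{6}\right) 0\right) = 2 \cdot 0 \cdot 0 = 0 \cdot 0 = 0$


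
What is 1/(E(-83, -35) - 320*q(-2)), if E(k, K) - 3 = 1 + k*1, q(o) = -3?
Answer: 1/881 ≈ 0.0011351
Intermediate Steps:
E(k, K) = 4 + k (E(k, K) = 3 + (1 + k*1) = 3 + (1 + k) = 4 + k)
1/(E(-83, -35) - 320*q(-2)) = 1/((4 - 83) - 320*(-3)) = 1/(-79 + 960) = 1/881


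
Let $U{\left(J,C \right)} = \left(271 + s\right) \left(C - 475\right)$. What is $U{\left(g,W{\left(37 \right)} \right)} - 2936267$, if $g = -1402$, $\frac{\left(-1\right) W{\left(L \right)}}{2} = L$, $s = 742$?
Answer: $-3492404$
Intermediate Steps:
$W{\left(L \right)} = - 2 L$
$U{\left(J,C \right)} = -481175 + 1013 C$ ($U{\left(J,C \right)} = \left(271 + 742\right) \left(C - 475\right) = 1013 \left(-475 + C\right) = -481175 + 1013 C$)
$U{\left(g,W{\left(37 \right)} \right)} - 2936267 = \left(-481175 + 1013 \left(\left(-2\right) 37\right)\right) - 2936267 = \left(-481175 + 1013 \left(-74\right)\right) - 2936267 = \left(-481175 - 74962\right) - 2936267 = -556137 - 2936267 = -3492404$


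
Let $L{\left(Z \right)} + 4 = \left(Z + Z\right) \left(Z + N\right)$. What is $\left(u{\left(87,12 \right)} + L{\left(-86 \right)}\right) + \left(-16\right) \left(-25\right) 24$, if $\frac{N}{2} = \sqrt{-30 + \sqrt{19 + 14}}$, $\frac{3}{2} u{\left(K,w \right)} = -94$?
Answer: $\frac{72976}{3} - 344 \sqrt{-30 + \sqrt{33}} \approx 24325.0 - 1694.2 i$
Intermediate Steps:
$u{\left(K,w \right)} = - \frac{188}{3}$ ($u{\left(K,w \right)} = \frac{2}{3} \left(-94\right) = - \frac{188}{3}$)
$N = 2 \sqrt{-30 + \sqrt{33}}$ ($N = 2 \sqrt{-30 + \sqrt{19 + 14}} = 2 \sqrt{-30 + \sqrt{33}} \approx 9.85 i$)
$L{\left(Z \right)} = -4 + 2 Z \left(Z + 2 \sqrt{-30 + \sqrt{33}}\right)$ ($L{\left(Z \right)} = -4 + \left(Z + Z\right) \left(Z + 2 \sqrt{-30 + \sqrt{33}}\right) = -4 + 2 Z \left(Z + 2 \sqrt{-30 + \sqrt{33}}\right)$)
$\left(u{\left(87,12 \right)} + L{\left(-86 \right)}\right) + \left(-16\right) \left(-25\right) 24 = \left(- \frac{188}{3} + \left(-4 + 2 \left(-86\right)^{2} + 4 \left(-86\right) \sqrt{-30 + \sqrt{33}}\right)\right) + \left(-16\right) \left(-25\right) 24 = \left(- \frac{188}{3} - \left(-14788 + 344 \sqrt{-30 + \sqrt{33}}\right)\right) + 400 \cdot 24 = \left(- \frac{188}{3} - \left(-14788 + 344 \sqrt{-30 + \sqrt{33}}\right)\right) + 9600 = \left(- \frac{188}{3} + \left(14788 - 344 \sqrt{-30 + \sqrt{33}}\right)\right) + 9600 = \left(\frac{44176}{3} - 344 \sqrt{-30 + \sqrt{33}}\right) + 9600 = \frac{72976}{3} - 344 \sqrt{-30 + \sqrt{33}}$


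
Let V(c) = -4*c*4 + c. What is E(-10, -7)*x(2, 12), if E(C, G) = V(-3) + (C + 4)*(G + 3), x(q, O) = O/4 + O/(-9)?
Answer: 115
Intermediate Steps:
x(q, O) = 5*O/36 (x(q, O) = O*(¼) + O*(-⅑) = O/4 - O/9 = 5*O/36)
V(c) = -15*c (V(c) = -16*c + c = -15*c)
E(C, G) = 45 + (3 + G)*(4 + C) (E(C, G) = -15*(-3) + (C + 4)*(G + 3) = 45 + (4 + C)*(3 + G) = 45 + (3 + G)*(4 + C))
E(-10, -7)*x(2, 12) = (57 + 3*(-10) + 4*(-7) - 10*(-7))*((5/36)*12) = (57 - 30 - 28 + 70)*(5/3) = 69*(5/3) = 115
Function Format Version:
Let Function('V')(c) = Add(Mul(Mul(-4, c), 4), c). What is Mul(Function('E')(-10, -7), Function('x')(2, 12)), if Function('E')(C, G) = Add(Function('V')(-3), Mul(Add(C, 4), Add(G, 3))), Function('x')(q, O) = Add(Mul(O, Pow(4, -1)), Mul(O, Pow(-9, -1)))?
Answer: 115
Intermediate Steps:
Function('x')(q, O) = Mul(Rational(5, 36), O) (Function('x')(q, O) = Add(Mul(O, Rational(1, 4)), Mul(O, Rational(-1, 9))) = Add(Mul(Rational(1, 4), O), Mul(Rational(-1, 9), O)) = Mul(Rational(5, 36), O))
Function('V')(c) = Mul(-15, c) (Function('V')(c) = Add(Mul(-16, c), c) = Mul(-15, c))
Function('E')(C, G) = Add(45, Mul(Add(3, G), Add(4, C))) (Function('E')(C, G) = Add(Mul(-15, -3), Mul(Add(C, 4), Add(G, 3))) = Add(45, Mul(Add(4, C), Add(3, G))) = Add(45, Mul(Add(3, G), Add(4, C))))
Mul(Function('E')(-10, -7), Function('x')(2, 12)) = Mul(Add(57, Mul(3, -10), Mul(4, -7), Mul(-10, -7)), Mul(Rational(5, 36), 12)) = Mul(Add(57, -30, -28, 70), Rational(5, 3)) = Mul(69, Rational(5, 3)) = 115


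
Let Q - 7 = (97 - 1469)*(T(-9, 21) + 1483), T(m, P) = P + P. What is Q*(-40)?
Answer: 83691720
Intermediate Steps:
T(m, P) = 2*P
Q = -2092293 (Q = 7 + (97 - 1469)*(2*21 + 1483) = 7 - 1372*(42 + 1483) = 7 - 1372*1525 = 7 - 2092300 = -2092293)
Q*(-40) = -2092293*(-40) = 83691720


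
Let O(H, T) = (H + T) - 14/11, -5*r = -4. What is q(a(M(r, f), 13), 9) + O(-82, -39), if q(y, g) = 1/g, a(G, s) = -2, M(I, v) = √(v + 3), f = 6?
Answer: -12094/99 ≈ -122.16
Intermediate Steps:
r = ⅘ (r = -⅕*(-4) = ⅘ ≈ 0.80000)
M(I, v) = √(3 + v)
O(H, T) = -14/11 + H + T (O(H, T) = (H + T) - 14*1/11 = (H + T) - 14/11 = -14/11 + H + T)
q(a(M(r, f), 13), 9) + O(-82, -39) = 1/9 + (-14/11 - 82 - 39) = ⅑ - 1345/11 = -12094/99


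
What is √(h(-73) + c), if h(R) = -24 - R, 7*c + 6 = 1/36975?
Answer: 4*√8062771458/51765 ≈ 6.9385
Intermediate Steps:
c = -221849/258825 (c = -6/7 + (⅐)/36975 = -6/7 + (⅐)*(1/36975) = -6/7 + 1/258825 = -221849/258825 ≈ -0.85714)
√(h(-73) + c) = √((-24 - 1*(-73)) - 221849/258825) = √((-24 + 73) - 221849/258825) = √(49 - 221849/258825) = √(12460576/258825) = 4*√8062771458/51765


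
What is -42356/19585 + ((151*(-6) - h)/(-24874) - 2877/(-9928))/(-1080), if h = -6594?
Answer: -75312349750723/34822782540864 ≈ -2.1627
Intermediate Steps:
-42356/19585 + ((151*(-6) - h)/(-24874) - 2877/(-9928))/(-1080) = -42356/19585 + ((151*(-6) - 1*(-6594))/(-24874) - 2877/(-9928))/(-1080) = -42356*1/19585 + ((-906 + 6594)*(-1/24874) - 2877*(-1/9928))*(-1/1080) = -42356/19585 + (5688*(-1/24874) + 2877/9928)*(-1/1080) = -42356/19585 + (-2844/12437 + 2877/9928)*(-1/1080) = -42356/19585 + (7546017/123474536)*(-1/1080) = -42356/19585 - 2515339/44450832960 = -75312349750723/34822782540864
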